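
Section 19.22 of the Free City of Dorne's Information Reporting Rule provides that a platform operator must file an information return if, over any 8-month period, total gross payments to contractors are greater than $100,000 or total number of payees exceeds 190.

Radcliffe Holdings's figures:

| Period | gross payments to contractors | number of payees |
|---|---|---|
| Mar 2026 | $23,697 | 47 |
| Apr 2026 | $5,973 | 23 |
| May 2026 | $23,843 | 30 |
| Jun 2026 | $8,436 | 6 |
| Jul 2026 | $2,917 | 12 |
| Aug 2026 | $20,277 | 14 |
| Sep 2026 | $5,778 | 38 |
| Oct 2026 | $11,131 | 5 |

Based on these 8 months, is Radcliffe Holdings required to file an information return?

Yes

Total gross payments to contractors: $23,697 + $5,973 + $23,843 + $8,436 + $2,917 + $20,277 + $5,778 + $11,131 = $102,052 (> $100,000).
Total number of payees: 47 + 23 + 30 + 6 + 12 + 14 + 38 + 5 = 175 (≤ 190).
The test is 'or': at least one threshold is exceeded.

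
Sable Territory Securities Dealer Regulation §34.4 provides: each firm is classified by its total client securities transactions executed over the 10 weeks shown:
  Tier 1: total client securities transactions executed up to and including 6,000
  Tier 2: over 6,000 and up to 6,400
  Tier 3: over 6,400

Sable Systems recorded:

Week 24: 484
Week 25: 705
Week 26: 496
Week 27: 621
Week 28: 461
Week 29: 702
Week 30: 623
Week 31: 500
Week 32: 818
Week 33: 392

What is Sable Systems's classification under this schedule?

Tier 1

Total client securities transactions executed: 484 + 705 + 496 + 621 + 461 + 702 + 623 + 500 + 818 + 392 = 5,802.
5,802 ≤ 6,000, so Tier 1 applies.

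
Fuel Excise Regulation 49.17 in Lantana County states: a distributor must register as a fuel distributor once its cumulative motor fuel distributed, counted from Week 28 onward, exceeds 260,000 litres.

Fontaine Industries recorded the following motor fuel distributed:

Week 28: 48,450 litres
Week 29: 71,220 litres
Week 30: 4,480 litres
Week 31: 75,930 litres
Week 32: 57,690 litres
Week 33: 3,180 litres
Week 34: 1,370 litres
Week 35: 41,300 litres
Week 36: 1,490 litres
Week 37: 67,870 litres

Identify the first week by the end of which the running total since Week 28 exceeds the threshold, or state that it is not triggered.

Through Week 28: 48,450 litres
Through Week 29: 119,670 litres
Through Week 30: 124,150 litres
Through Week 31: 200,080 litres
Through Week 32: 257,770 litres
Through Week 33: 260,950 litres ← exceeds threshold

Week 33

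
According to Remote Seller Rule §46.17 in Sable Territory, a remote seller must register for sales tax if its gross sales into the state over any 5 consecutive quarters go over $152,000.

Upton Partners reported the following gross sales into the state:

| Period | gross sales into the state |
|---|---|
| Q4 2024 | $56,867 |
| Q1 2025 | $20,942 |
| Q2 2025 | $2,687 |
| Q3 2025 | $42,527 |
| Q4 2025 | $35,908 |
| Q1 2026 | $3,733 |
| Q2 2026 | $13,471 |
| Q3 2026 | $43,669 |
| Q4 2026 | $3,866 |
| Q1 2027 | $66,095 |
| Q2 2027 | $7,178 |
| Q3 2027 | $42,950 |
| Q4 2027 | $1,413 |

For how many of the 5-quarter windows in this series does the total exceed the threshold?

2

Q4 2024–Q4 2025: $56,867 + $20,942 + $2,687 + $42,527 + $35,908 = $158,931 (over)
Q1 2025–Q1 2026: $20,942 + $2,687 + $42,527 + $35,908 + $3,733 = $105,797 (under)
Q2 2025–Q2 2026: $2,687 + $42,527 + $35,908 + $3,733 + $13,471 = $98,326 (under)
Q3 2025–Q3 2026: $42,527 + $35,908 + $3,733 + $13,471 + $43,669 = $139,308 (under)
Q4 2025–Q4 2026: $35,908 + $3,733 + $13,471 + $43,669 + $3,866 = $100,647 (under)
Q1 2026–Q1 2027: $3,733 + $13,471 + $43,669 + $3,866 + $66,095 = $130,834 (under)
Q2 2026–Q2 2027: $13,471 + $43,669 + $3,866 + $66,095 + $7,178 = $134,279 (under)
Q3 2026–Q3 2027: $43,669 + $3,866 + $66,095 + $7,178 + $42,950 = $163,758 (over)
Q4 2026–Q4 2027: $3,866 + $66,095 + $7,178 + $42,950 + $1,413 = $121,502 (under)
2 windows exceed the threshold.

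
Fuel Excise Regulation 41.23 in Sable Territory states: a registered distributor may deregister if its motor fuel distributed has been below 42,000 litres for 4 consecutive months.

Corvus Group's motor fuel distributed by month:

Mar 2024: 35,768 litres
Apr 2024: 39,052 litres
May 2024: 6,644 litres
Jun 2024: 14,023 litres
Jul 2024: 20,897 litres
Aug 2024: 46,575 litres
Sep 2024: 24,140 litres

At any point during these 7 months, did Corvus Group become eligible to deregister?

Yes

Months below 42,000 litres: Mar 2024, Apr 2024, May 2024, Jun 2024, Jul 2024, Sep 2024.
Longest run of consecutive months below the threshold: 5.
5 ≥ 4, so Corvus Group became eligible.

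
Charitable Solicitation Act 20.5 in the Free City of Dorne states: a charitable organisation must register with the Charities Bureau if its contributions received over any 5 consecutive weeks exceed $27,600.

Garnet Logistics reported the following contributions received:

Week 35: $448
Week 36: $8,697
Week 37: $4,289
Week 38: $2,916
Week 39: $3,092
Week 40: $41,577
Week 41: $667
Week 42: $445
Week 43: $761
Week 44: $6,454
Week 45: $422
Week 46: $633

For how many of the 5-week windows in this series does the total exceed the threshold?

Week 35–Week 39: $448 + $8,697 + $4,289 + $2,916 + $3,092 = $19,442 (under)
Week 36–Week 40: $8,697 + $4,289 + $2,916 + $3,092 + $41,577 = $60,571 (over)
Week 37–Week 41: $4,289 + $2,916 + $3,092 + $41,577 + $667 = $52,541 (over)
Week 38–Week 42: $2,916 + $3,092 + $41,577 + $667 + $445 = $48,697 (over)
Week 39–Week 43: $3,092 + $41,577 + $667 + $445 + $761 = $46,542 (over)
Week 40–Week 44: $41,577 + $667 + $445 + $761 + $6,454 = $49,904 (over)
Week 41–Week 45: $667 + $445 + $761 + $6,454 + $422 = $8,749 (under)
Week 42–Week 46: $445 + $761 + $6,454 + $422 + $633 = $8,715 (under)
5 windows exceed the threshold.

5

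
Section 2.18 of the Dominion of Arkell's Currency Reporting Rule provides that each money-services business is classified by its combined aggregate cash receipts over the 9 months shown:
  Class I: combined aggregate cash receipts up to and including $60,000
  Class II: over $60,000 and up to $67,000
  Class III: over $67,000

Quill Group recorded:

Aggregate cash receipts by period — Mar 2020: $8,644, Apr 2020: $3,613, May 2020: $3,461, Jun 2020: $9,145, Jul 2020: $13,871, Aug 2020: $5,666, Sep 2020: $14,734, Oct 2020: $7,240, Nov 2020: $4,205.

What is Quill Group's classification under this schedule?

Combined aggregate cash receipts: $8,644 + $3,613 + $3,461 + $9,145 + $13,871 + $5,666 + $14,734 + $7,240 + $4,205 = $70,579.
$70,579 > $67,000, so Class III applies.

Class III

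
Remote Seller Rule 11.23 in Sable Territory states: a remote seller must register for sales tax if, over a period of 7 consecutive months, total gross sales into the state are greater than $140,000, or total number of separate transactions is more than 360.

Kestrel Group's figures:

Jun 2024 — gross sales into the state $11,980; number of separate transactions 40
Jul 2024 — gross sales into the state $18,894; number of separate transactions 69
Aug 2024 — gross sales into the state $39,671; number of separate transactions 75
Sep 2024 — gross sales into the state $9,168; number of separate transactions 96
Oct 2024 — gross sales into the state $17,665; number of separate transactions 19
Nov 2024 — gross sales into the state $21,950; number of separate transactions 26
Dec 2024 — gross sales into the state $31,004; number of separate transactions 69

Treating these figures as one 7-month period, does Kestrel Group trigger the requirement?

Yes

Total gross sales into the state: $11,980 + $18,894 + $39,671 + $9,168 + $17,665 + $21,950 + $31,004 = $150,332 (> $140,000).
Total number of separate transactions: 40 + 69 + 75 + 96 + 19 + 26 + 69 = 394 (> 360).
The test is 'or': at least one threshold is exceeded.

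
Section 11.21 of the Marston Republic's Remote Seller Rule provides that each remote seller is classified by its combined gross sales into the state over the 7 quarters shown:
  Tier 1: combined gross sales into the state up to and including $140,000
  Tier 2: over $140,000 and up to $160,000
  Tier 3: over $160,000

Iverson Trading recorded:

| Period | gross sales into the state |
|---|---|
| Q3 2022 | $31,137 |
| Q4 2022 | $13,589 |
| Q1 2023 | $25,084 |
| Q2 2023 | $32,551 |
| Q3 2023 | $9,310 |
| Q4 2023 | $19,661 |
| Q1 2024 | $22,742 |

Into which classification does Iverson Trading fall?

Tier 2

Combined gross sales into the state: $31,137 + $13,589 + $25,084 + $32,551 + $9,310 + $19,661 + $22,742 = $154,074.
$140,000 < $154,074 ≤ $160,000, so Tier 2 applies.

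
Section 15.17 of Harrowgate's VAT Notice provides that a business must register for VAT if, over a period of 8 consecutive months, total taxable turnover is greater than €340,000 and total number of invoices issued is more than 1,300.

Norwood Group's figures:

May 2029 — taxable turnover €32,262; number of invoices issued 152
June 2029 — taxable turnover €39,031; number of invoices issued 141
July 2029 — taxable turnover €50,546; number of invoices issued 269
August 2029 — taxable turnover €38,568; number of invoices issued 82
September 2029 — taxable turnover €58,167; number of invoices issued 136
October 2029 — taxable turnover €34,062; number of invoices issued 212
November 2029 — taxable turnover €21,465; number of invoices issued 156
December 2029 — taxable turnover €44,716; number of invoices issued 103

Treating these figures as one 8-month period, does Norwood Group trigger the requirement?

No

Total taxable turnover: €32,262 + €39,031 + €50,546 + €38,568 + €58,167 + €34,062 + €21,465 + €44,716 = €318,817 (≤ €340,000).
Total number of invoices issued: 152 + 141 + 269 + 82 + 136 + 212 + 156 + 103 = 1,251 (≤ 1,300).
The test is 'and': the rule requires both, and at least one is not exceeded.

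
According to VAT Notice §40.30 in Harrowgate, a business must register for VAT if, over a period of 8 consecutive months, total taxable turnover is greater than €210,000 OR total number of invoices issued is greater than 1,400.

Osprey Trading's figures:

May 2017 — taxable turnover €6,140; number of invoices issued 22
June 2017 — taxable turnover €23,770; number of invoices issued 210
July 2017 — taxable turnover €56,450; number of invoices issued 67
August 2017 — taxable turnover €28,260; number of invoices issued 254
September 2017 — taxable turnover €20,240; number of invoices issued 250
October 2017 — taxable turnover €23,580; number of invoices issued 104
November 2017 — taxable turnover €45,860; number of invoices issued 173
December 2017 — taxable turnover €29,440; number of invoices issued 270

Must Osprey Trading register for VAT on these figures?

Yes

Total taxable turnover: €6,140 + €23,770 + €56,450 + €28,260 + €20,240 + €23,580 + €45,860 + €29,440 = €233,740 (> €210,000).
Total number of invoices issued: 22 + 210 + 67 + 254 + 250 + 104 + 173 + 270 = 1,350 (≤ 1,400).
The test is 'or': at least one threshold is exceeded.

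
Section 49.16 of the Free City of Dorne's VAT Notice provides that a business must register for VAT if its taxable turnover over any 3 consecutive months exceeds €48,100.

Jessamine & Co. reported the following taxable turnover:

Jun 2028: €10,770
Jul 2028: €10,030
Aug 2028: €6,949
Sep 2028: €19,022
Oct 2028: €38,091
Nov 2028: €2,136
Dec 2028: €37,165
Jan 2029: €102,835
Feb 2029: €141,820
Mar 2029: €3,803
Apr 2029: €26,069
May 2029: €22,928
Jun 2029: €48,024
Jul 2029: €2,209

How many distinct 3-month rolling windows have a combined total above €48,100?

10

Jun 2028–Aug 2028: €10,770 + €10,030 + €6,949 = €27,749 (under)
Jul 2028–Sep 2028: €10,030 + €6,949 + €19,022 = €36,001 (under)
Aug 2028–Oct 2028: €6,949 + €19,022 + €38,091 = €64,062 (over)
Sep 2028–Nov 2028: €19,022 + €38,091 + €2,136 = €59,249 (over)
Oct 2028–Dec 2028: €38,091 + €2,136 + €37,165 = €77,392 (over)
Nov 2028–Jan 2029: €2,136 + €37,165 + €102,835 = €142,136 (over)
Dec 2028–Feb 2029: €37,165 + €102,835 + €141,820 = €281,820 (over)
Jan 2029–Mar 2029: €102,835 + €141,820 + €3,803 = €248,458 (over)
Feb 2029–Apr 2029: €141,820 + €3,803 + €26,069 = €171,692 (over)
Mar 2029–May 2029: €3,803 + €26,069 + €22,928 = €52,800 (over)
Apr 2029–Jun 2029: €26,069 + €22,928 + €48,024 = €97,021 (over)
May 2029–Jul 2029: €22,928 + €48,024 + €2,209 = €73,161 (over)
10 windows exceed the threshold.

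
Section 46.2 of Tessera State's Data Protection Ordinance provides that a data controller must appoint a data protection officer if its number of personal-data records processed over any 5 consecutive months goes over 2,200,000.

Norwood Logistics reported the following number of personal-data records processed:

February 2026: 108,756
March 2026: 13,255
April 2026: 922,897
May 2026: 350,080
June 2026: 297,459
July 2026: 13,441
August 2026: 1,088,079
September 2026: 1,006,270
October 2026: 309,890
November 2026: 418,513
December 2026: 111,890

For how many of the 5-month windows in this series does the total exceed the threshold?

February 2026–June 2026: 108,756 + 13,255 + 922,897 + 350,080 + 297,459 = 1,692,447 (under)
March 2026–July 2026: 13,255 + 922,897 + 350,080 + 297,459 + 13,441 = 1,597,132 (under)
April 2026–August 2026: 922,897 + 350,080 + 297,459 + 13,441 + 1,088,079 = 2,671,956 (over)
May 2026–September 2026: 350,080 + 297,459 + 13,441 + 1,088,079 + 1,006,270 = 2,755,329 (over)
June 2026–October 2026: 297,459 + 13,441 + 1,088,079 + 1,006,270 + 309,890 = 2,715,139 (over)
July 2026–November 2026: 13,441 + 1,088,079 + 1,006,270 + 309,890 + 418,513 = 2,836,193 (over)
August 2026–December 2026: 1,088,079 + 1,006,270 + 309,890 + 418,513 + 111,890 = 2,934,642 (over)
5 windows exceed the threshold.

5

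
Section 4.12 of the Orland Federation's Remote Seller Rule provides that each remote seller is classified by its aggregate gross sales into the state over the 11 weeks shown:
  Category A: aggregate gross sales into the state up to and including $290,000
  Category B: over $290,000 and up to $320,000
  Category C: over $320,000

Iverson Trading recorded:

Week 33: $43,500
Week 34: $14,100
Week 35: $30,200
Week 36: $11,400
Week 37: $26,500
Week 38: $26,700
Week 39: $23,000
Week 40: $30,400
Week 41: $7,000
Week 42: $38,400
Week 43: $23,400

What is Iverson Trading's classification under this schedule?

Aggregate gross sales into the state: $43,500 + $14,100 + $30,200 + $11,400 + $26,500 + $26,700 + $23,000 + $30,400 + $7,000 + $38,400 + $23,400 = $274,600.
$274,600 ≤ $290,000, so Category A applies.

Category A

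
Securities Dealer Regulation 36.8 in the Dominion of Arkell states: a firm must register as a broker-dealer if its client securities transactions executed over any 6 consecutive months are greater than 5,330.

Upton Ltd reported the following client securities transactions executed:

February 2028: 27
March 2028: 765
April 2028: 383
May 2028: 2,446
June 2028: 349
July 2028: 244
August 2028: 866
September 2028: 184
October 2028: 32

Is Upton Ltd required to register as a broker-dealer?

February 2028–July 2028: 27 + 765 + 383 + 2,446 + 349 + 244 = 4,214 (under)
March 2028–August 2028: 765 + 383 + 2,446 + 349 + 244 + 866 = 5,053 (under)
April 2028–September 2028: 383 + 2,446 + 349 + 244 + 866 + 184 = 4,472 (under)
May 2028–October 2028: 2,446 + 349 + 244 + 866 + 184 + 32 = 4,121 (under)
No window exceeds 5,330.

No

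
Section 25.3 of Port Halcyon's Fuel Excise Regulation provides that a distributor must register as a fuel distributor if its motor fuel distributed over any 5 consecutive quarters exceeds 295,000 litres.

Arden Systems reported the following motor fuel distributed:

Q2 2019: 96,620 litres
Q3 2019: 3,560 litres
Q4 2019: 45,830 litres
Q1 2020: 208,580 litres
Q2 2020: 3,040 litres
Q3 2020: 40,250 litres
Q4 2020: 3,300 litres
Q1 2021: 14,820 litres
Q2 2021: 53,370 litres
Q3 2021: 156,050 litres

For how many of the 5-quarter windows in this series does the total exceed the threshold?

3

Q2 2019–Q2 2020: 96,620 litres + 3,560 litres + 45,830 litres + 208,580 litres + 3,040 litres = 357,630 litres (over)
Q3 2019–Q3 2020: 3,560 litres + 45,830 litres + 208,580 litres + 3,040 litres + 40,250 litres = 301,260 litres (over)
Q4 2019–Q4 2020: 45,830 litres + 208,580 litres + 3,040 litres + 40,250 litres + 3,300 litres = 301,000 litres (over)
Q1 2020–Q1 2021: 208,580 litres + 3,040 litres + 40,250 litres + 3,300 litres + 14,820 litres = 269,990 litres (under)
Q2 2020–Q2 2021: 3,040 litres + 40,250 litres + 3,300 litres + 14,820 litres + 53,370 litres = 114,780 litres (under)
Q3 2020–Q3 2021: 40,250 litres + 3,300 litres + 14,820 litres + 53,370 litres + 156,050 litres = 267,790 litres (under)
3 windows exceed the threshold.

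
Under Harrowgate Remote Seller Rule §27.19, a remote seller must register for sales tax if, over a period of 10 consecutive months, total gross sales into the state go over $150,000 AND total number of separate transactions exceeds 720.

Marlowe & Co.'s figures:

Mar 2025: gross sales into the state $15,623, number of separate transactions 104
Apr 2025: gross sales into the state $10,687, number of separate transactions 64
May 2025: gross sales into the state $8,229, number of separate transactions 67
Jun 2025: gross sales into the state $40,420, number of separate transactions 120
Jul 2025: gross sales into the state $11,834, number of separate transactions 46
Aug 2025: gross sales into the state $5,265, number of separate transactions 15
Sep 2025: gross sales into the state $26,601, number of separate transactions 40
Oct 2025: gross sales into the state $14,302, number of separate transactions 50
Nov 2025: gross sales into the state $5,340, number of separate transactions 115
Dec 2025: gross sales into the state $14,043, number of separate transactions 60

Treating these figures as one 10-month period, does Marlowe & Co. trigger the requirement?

No

Total gross sales into the state: $15,623 + $10,687 + $8,229 + $40,420 + $11,834 + $5,265 + $26,601 + $14,302 + $5,340 + $14,043 = $152,344 (> $150,000).
Total number of separate transactions: 104 + 64 + 67 + 120 + 46 + 15 + 40 + 50 + 115 + 60 = 681 (≤ 720).
The test is 'and': the rule requires both, and at least one is not exceeded.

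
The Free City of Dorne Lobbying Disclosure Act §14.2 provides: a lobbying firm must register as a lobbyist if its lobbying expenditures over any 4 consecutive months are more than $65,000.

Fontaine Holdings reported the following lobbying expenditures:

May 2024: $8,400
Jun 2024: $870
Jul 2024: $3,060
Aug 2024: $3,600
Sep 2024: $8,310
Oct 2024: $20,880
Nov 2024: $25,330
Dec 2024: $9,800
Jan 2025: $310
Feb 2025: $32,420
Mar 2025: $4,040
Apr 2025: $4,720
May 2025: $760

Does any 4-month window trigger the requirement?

May 2024–Aug 2024: $8,400 + $870 + $3,060 + $3,600 = $15,930 (under)
Jun 2024–Sep 2024: $870 + $3,060 + $3,600 + $8,310 = $15,840 (under)
Jul 2024–Oct 2024: $3,060 + $3,600 + $8,310 + $20,880 = $35,850 (under)
Aug 2024–Nov 2024: $3,600 + $8,310 + $20,880 + $25,330 = $58,120 (under)
Sep 2024–Dec 2024: $8,310 + $20,880 + $25,330 + $9,800 = $64,320 (under)
Oct 2024–Jan 2025: $20,880 + $25,330 + $9,800 + $310 = $56,320 (under)
Nov 2024–Feb 2025: $25,330 + $9,800 + $310 + $32,420 = $67,860 (over)
Dec 2024–Mar 2025: $9,800 + $310 + $32,420 + $4,040 = $46,570 (under)
Jan 2025–Apr 2025: $310 + $32,420 + $4,040 + $4,720 = $41,490 (under)
Feb 2025–May 2025: $32,420 + $4,040 + $4,720 + $760 = $41,940 (under)
At least one window exceeds $65,000.

Yes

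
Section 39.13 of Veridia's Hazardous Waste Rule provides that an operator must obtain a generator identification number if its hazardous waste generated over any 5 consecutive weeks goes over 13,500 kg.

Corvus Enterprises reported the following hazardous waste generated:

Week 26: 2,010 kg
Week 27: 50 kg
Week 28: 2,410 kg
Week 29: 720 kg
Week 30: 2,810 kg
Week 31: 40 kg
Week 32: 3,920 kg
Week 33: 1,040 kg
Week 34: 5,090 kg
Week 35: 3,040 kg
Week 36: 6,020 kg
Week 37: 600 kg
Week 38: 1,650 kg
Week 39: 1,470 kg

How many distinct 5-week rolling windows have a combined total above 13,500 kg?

3

Week 26–Week 30: 2,010 kg + 50 kg + 2,410 kg + 720 kg + 2,810 kg = 8,000 kg (under)
Week 27–Week 31: 50 kg + 2,410 kg + 720 kg + 2,810 kg + 40 kg = 6,030 kg (under)
Week 28–Week 32: 2,410 kg + 720 kg + 2,810 kg + 40 kg + 3,920 kg = 9,900 kg (under)
Week 29–Week 33: 720 kg + 2,810 kg + 40 kg + 3,920 kg + 1,040 kg = 8,530 kg (under)
Week 30–Week 34: 2,810 kg + 40 kg + 3,920 kg + 1,040 kg + 5,090 kg = 12,900 kg (under)
Week 31–Week 35: 40 kg + 3,920 kg + 1,040 kg + 5,090 kg + 3,040 kg = 13,130 kg (under)
Week 32–Week 36: 3,920 kg + 1,040 kg + 5,090 kg + 3,040 kg + 6,020 kg = 19,110 kg (over)
Week 33–Week 37: 1,040 kg + 5,090 kg + 3,040 kg + 6,020 kg + 600 kg = 15,790 kg (over)
Week 34–Week 38: 5,090 kg + 3,040 kg + 6,020 kg + 600 kg + 1,650 kg = 16,400 kg (over)
Week 35–Week 39: 3,040 kg + 6,020 kg + 600 kg + 1,650 kg + 1,470 kg = 12,780 kg (under)
3 windows exceed the threshold.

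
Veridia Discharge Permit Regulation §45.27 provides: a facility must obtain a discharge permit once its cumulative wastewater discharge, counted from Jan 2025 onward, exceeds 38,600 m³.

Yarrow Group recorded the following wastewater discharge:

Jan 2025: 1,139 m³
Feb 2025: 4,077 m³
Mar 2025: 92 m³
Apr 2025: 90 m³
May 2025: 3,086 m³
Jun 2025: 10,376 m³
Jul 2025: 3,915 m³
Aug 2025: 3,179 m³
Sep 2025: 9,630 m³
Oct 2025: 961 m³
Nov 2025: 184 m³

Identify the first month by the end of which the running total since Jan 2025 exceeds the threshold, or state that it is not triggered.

Not triggered

Through Jan 2025: 1,139 m³
Through Feb 2025: 5,216 m³
Through Mar 2025: 5,308 m³
Through Apr 2025: 5,398 m³
Through May 2025: 8,484 m³
Through Jun 2025: 18,860 m³
Through Jul 2025: 22,775 m³
Through Aug 2025: 25,954 m³
Through Sep 2025: 35,584 m³
Through Oct 2025: 36,545 m³
Through Nov 2025: 36,729 m³
Final cumulative total 36,729 m³ ≤ 38,600 m³; the threshold is never exceeded.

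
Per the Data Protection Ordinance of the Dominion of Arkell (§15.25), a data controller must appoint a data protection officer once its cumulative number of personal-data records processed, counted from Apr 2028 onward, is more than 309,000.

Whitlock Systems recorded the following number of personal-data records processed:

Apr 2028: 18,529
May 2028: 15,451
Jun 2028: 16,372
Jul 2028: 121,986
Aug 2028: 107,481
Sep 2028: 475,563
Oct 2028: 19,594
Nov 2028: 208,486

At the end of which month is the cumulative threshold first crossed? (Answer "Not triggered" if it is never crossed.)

Through Apr 2028: 18,529
Through May 2028: 33,980
Through Jun 2028: 50,352
Through Jul 2028: 172,338
Through Aug 2028: 279,819
Through Sep 2028: 755,382 ← exceeds threshold

Sep 2028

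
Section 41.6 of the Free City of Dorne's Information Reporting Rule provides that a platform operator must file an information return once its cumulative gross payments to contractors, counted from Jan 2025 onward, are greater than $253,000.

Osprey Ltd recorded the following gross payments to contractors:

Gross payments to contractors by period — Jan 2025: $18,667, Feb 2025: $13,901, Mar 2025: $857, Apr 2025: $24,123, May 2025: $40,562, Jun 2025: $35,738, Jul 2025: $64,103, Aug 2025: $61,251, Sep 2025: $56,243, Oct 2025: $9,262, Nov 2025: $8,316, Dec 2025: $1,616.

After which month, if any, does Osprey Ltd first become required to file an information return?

Through Jan 2025: $18,667
Through Feb 2025: $32,568
Through Mar 2025: $33,425
Through Apr 2025: $57,548
Through May 2025: $98,110
Through Jun 2025: $133,848
Through Jul 2025: $197,951
Through Aug 2025: $259,202 ← exceeds threshold

Aug 2025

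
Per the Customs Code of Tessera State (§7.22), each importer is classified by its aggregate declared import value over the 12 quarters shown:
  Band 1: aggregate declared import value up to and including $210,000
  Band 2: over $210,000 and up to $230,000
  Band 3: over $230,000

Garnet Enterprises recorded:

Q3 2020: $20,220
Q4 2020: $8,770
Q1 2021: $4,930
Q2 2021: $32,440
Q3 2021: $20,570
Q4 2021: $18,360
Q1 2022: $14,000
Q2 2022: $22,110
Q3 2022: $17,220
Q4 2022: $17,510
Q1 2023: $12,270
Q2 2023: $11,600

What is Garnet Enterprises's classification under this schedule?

Band 1

Aggregate declared import value: $20,220 + $8,770 + $4,930 + $32,440 + $20,570 + $18,360 + $14,000 + $22,110 + $17,220 + $17,510 + $12,270 + $11,600 = $200,000.
$200,000 ≤ $210,000, so Band 1 applies.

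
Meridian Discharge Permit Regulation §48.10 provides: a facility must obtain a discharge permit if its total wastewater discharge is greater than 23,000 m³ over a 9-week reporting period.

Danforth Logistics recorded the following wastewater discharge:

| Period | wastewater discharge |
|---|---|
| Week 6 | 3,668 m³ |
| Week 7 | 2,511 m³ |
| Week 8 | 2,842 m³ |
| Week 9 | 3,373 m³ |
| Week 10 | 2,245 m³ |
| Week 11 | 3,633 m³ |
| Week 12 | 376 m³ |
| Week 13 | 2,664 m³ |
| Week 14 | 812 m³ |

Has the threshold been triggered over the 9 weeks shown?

Total wastewater discharge: 3,668 m³ + 2,511 m³ + 2,842 m³ + 3,373 m³ + 2,245 m³ + 3,633 m³ + 376 m³ + 2,664 m³ + 812 m³ = 22,124 m³.
22,124 m³ ≤ 23,000 m³, so the threshold is not exceeded.

No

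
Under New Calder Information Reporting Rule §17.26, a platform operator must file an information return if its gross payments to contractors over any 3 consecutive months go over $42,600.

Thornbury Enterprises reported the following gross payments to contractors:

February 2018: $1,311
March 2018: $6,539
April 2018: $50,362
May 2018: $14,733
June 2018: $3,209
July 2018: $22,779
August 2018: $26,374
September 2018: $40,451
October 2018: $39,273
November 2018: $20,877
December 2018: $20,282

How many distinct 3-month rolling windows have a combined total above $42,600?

February 2018–April 2018: $1,311 + $6,539 + $50,362 = $58,212 (over)
March 2018–May 2018: $6,539 + $50,362 + $14,733 = $71,634 (over)
April 2018–June 2018: $50,362 + $14,733 + $3,209 = $68,304 (over)
May 2018–July 2018: $14,733 + $3,209 + $22,779 = $40,721 (under)
June 2018–August 2018: $3,209 + $22,779 + $26,374 = $52,362 (over)
July 2018–September 2018: $22,779 + $26,374 + $40,451 = $89,604 (over)
August 2018–October 2018: $26,374 + $40,451 + $39,273 = $106,098 (over)
September 2018–November 2018: $40,451 + $39,273 + $20,877 = $100,601 (over)
October 2018–December 2018: $39,273 + $20,877 + $20,282 = $80,432 (over)
8 windows exceed the threshold.

8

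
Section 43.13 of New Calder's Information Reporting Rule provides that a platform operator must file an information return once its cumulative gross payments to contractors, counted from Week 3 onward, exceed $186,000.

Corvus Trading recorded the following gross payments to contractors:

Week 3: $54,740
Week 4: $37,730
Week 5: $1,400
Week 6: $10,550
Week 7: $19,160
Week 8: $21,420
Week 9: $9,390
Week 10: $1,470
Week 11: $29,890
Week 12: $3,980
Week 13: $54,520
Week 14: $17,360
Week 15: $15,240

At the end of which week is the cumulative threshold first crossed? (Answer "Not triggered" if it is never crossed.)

Week 12

Through Week 3: $54,740
Through Week 4: $92,470
Through Week 5: $93,870
Through Week 6: $104,420
Through Week 7: $123,580
Through Week 8: $145,000
Through Week 9: $154,390
Through Week 10: $155,860
Through Week 11: $185,750
Through Week 12: $189,730 ← exceeds threshold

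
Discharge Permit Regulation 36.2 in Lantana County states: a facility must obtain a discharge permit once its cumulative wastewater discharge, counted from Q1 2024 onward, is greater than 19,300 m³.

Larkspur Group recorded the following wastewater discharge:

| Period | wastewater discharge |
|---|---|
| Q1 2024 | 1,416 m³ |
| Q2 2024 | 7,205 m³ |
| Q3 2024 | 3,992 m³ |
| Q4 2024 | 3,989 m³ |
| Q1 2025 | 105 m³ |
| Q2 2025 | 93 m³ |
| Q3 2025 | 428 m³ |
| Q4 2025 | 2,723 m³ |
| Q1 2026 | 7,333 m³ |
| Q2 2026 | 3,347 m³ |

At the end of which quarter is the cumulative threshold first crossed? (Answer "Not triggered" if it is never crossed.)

Through Q1 2024: 1,416 m³
Through Q2 2024: 8,621 m³
Through Q3 2024: 12,613 m³
Through Q4 2024: 16,602 m³
Through Q1 2025: 16,707 m³
Through Q2 2025: 16,800 m³
Through Q3 2025: 17,228 m³
Through Q4 2025: 19,951 m³ ← exceeds threshold

Q4 2025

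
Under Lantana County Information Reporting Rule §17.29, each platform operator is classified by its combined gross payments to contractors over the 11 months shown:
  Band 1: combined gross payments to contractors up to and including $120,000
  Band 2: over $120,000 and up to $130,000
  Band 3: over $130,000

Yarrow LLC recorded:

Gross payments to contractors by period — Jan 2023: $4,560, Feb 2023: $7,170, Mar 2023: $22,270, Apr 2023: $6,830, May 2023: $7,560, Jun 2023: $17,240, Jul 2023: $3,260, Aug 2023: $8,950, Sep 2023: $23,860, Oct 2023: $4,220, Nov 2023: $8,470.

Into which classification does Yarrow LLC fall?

Band 1

Combined gross payments to contractors: $4,560 + $7,170 + $22,270 + $6,830 + $7,560 + $17,240 + $3,260 + $8,950 + $23,860 + $4,220 + $8,470 = $114,390.
$114,390 ≤ $120,000, so Band 1 applies.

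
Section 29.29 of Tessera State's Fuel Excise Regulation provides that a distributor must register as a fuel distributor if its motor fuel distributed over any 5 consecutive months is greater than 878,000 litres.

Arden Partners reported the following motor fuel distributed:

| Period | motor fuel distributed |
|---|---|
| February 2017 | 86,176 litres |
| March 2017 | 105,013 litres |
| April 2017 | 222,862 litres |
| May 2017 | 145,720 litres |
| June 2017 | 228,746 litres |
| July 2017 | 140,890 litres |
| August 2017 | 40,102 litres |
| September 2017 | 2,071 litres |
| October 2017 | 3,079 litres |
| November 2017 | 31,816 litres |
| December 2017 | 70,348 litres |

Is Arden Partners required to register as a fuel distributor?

February 2017–June 2017: 86,176 litres + 105,013 litres + 222,862 litres + 145,720 litres + 228,746 litres = 788,517 litres (under)
March 2017–July 2017: 105,013 litres + 222,862 litres + 145,720 litres + 228,746 litres + 140,890 litres = 843,231 litres (under)
April 2017–August 2017: 222,862 litres + 145,720 litres + 228,746 litres + 140,890 litres + 40,102 litres = 778,320 litres (under)
May 2017–September 2017: 145,720 litres + 228,746 litres + 140,890 litres + 40,102 litres + 2,071 litres = 557,529 litres (under)
June 2017–October 2017: 228,746 litres + 140,890 litres + 40,102 litres + 2,071 litres + 3,079 litres = 414,888 litres (under)
July 2017–November 2017: 140,890 litres + 40,102 litres + 2,071 litres + 3,079 litres + 31,816 litres = 217,958 litres (under)
August 2017–December 2017: 40,102 litres + 2,071 litres + 3,079 litres + 31,816 litres + 70,348 litres = 147,416 litres (under)
No window exceeds 878,000 litres.

No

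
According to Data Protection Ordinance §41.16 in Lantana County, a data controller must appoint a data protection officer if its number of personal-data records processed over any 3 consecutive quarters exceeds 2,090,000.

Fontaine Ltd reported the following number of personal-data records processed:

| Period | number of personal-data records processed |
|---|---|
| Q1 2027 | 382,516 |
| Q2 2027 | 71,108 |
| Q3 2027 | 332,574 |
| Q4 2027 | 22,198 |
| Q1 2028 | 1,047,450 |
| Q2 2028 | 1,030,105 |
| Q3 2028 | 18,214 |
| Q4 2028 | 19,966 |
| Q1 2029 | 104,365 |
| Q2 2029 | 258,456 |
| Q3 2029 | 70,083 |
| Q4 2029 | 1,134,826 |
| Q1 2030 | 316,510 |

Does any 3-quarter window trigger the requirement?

Q1 2027–Q3 2027: 382,516 + 71,108 + 332,574 = 786,198 (under)
Q2 2027–Q4 2027: 71,108 + 332,574 + 22,198 = 425,880 (under)
Q3 2027–Q1 2028: 332,574 + 22,198 + 1,047,450 = 1,402,222 (under)
Q4 2027–Q2 2028: 22,198 + 1,047,450 + 1,030,105 = 2,099,753 (over)
Q1 2028–Q3 2028: 1,047,450 + 1,030,105 + 18,214 = 2,095,769 (over)
Q2 2028–Q4 2028: 1,030,105 + 18,214 + 19,966 = 1,068,285 (under)
Q3 2028–Q1 2029: 18,214 + 19,966 + 104,365 = 142,545 (under)
Q4 2028–Q2 2029: 19,966 + 104,365 + 258,456 = 382,787 (under)
Q1 2029–Q3 2029: 104,365 + 258,456 + 70,083 = 432,904 (under)
Q2 2029–Q4 2029: 258,456 + 70,083 + 1,134,826 = 1,463,365 (under)
Q3 2029–Q1 2030: 70,083 + 1,134,826 + 316,510 = 1,521,419 (under)
At least one window exceeds 2,090,000.

Yes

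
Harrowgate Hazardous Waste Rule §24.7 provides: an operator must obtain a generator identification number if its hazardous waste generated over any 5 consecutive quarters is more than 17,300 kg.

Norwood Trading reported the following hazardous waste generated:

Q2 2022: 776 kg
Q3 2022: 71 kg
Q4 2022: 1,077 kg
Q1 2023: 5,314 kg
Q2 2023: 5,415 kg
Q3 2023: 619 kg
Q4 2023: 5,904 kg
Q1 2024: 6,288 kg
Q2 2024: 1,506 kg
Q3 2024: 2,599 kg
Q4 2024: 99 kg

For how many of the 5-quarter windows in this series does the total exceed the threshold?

Q2 2022–Q2 2023: 776 kg + 71 kg + 1,077 kg + 5,314 kg + 5,415 kg = 12,653 kg (under)
Q3 2022–Q3 2023: 71 kg + 1,077 kg + 5,314 kg + 5,415 kg + 619 kg = 12,496 kg (under)
Q4 2022–Q4 2023: 1,077 kg + 5,314 kg + 5,415 kg + 619 kg + 5,904 kg = 18,329 kg (over)
Q1 2023–Q1 2024: 5,314 kg + 5,415 kg + 619 kg + 5,904 kg + 6,288 kg = 23,540 kg (over)
Q2 2023–Q2 2024: 5,415 kg + 619 kg + 5,904 kg + 6,288 kg + 1,506 kg = 19,732 kg (over)
Q3 2023–Q3 2024: 619 kg + 5,904 kg + 6,288 kg + 1,506 kg + 2,599 kg = 16,916 kg (under)
Q4 2023–Q4 2024: 5,904 kg + 6,288 kg + 1,506 kg + 2,599 kg + 99 kg = 16,396 kg (under)
3 windows exceed the threshold.

3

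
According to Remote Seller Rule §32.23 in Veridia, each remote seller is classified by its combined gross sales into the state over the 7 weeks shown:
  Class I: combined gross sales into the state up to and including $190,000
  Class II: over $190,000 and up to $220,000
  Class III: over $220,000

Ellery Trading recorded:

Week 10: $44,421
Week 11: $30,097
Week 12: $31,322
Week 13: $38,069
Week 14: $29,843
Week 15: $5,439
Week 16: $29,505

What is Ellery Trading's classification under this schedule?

Class II

Combined gross sales into the state: $44,421 + $30,097 + $31,322 + $38,069 + $29,843 + $5,439 + $29,505 = $208,696.
$190,000 < $208,696 ≤ $220,000, so Class II applies.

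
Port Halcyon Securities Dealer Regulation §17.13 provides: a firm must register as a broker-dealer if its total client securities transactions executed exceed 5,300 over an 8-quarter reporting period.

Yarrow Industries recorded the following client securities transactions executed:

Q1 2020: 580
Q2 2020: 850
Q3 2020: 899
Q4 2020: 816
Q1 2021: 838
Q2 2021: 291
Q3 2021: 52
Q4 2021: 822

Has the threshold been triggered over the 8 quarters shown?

No

Total client securities transactions executed: 580 + 850 + 899 + 816 + 838 + 291 + 52 + 822 = 5,148.
5,148 ≤ 5,300, so the threshold is not exceeded.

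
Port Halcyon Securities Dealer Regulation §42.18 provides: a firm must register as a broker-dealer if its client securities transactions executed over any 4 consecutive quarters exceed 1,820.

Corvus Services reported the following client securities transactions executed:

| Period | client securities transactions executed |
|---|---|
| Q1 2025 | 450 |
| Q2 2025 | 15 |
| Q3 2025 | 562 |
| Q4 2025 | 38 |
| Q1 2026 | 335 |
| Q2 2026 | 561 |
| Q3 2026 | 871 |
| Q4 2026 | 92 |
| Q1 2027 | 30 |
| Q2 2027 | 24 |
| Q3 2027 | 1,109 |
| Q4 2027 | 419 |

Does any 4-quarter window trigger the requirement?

Yes

Q1 2025–Q4 2025: 450 + 15 + 562 + 38 = 1,065 (under)
Q2 2025–Q1 2026: 15 + 562 + 38 + 335 = 950 (under)
Q3 2025–Q2 2026: 562 + 38 + 335 + 561 = 1,496 (under)
Q4 2025–Q3 2026: 38 + 335 + 561 + 871 = 1,805 (under)
Q1 2026–Q4 2026: 335 + 561 + 871 + 92 = 1,859 (over)
Q2 2026–Q1 2027: 561 + 871 + 92 + 30 = 1,554 (under)
Q3 2026–Q2 2027: 871 + 92 + 30 + 24 = 1,017 (under)
Q4 2026–Q3 2027: 92 + 30 + 24 + 1,109 = 1,255 (under)
Q1 2027–Q4 2027: 30 + 24 + 1,109 + 419 = 1,582 (under)
At least one window exceeds 1,820.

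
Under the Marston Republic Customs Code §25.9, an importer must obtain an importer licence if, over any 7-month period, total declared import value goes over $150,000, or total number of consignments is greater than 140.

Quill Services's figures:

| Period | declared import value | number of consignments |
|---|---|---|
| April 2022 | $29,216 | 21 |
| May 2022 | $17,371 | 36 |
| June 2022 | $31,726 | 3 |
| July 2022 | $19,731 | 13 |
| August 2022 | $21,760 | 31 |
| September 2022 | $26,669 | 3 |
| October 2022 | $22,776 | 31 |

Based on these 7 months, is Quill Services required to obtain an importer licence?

Total declared import value: $29,216 + $17,371 + $31,726 + $19,731 + $21,760 + $26,669 + $22,776 = $169,249 (> $150,000).
Total number of consignments: 21 + 36 + 3 + 13 + 31 + 3 + 31 = 138 (≤ 140).
The test is 'or': at least one threshold is exceeded.

Yes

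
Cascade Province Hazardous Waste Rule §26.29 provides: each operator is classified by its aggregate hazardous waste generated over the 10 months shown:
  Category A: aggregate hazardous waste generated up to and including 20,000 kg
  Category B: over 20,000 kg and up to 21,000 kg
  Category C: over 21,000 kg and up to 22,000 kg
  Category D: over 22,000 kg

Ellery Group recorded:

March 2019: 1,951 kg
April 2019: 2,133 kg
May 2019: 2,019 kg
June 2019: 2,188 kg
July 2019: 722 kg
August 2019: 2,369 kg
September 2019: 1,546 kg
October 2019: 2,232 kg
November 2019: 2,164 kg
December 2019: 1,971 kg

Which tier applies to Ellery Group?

Category A

Aggregate hazardous waste generated: 1,951 kg + 2,133 kg + 2,019 kg + 2,188 kg + 722 kg + 2,369 kg + 1,546 kg + 2,232 kg + 2,164 kg + 1,971 kg = 19,295 kg.
19,295 kg ≤ 20,000 kg, so Category A applies.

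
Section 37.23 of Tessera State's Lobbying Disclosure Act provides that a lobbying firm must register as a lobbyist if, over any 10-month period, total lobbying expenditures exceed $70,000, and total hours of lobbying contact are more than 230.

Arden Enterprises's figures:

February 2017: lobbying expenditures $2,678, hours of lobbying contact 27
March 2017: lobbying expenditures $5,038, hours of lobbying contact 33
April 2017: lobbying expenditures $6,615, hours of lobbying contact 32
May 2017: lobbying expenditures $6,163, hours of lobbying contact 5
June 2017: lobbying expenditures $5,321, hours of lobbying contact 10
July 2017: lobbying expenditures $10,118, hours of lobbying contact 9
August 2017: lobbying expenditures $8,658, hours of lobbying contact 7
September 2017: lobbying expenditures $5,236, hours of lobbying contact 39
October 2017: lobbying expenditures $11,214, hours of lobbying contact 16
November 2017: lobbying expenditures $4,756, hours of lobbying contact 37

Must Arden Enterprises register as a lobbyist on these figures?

Total lobbying expenditures: $2,678 + $5,038 + $6,615 + $6,163 + $5,321 + $10,118 + $8,658 + $5,236 + $11,214 + $4,756 = $65,797 (≤ $70,000).
Total hours of lobbying contact: 27 + 33 + 32 + 5 + 10 + 9 + 7 + 39 + 16 + 37 = 215 (≤ 230).
The test is 'and': the rule requires both, and at least one is not exceeded.

No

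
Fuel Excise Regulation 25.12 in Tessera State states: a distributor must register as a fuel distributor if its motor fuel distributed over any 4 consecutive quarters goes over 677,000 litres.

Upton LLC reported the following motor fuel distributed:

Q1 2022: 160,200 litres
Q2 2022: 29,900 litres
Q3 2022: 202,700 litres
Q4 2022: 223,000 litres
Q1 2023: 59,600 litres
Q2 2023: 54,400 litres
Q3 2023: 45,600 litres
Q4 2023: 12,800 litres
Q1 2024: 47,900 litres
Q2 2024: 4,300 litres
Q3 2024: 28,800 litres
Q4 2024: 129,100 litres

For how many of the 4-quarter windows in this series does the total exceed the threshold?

0

Q1 2022–Q4 2022: 160,200 litres + 29,900 litres + 202,700 litres + 223,000 litres = 615,800 litres (under)
Q2 2022–Q1 2023: 29,900 litres + 202,700 litres + 223,000 litres + 59,600 litres = 515,200 litres (under)
Q3 2022–Q2 2023: 202,700 litres + 223,000 litres + 59,600 litres + 54,400 litres = 539,700 litres (under)
Q4 2022–Q3 2023: 223,000 litres + 59,600 litres + 54,400 litres + 45,600 litres = 382,600 litres (under)
Q1 2023–Q4 2023: 59,600 litres + 54,400 litres + 45,600 litres + 12,800 litres = 172,400 litres (under)
Q2 2023–Q1 2024: 54,400 litres + 45,600 litres + 12,800 litres + 47,900 litres = 160,700 litres (under)
Q3 2023–Q2 2024: 45,600 litres + 12,800 litres + 47,900 litres + 4,300 litres = 110,600 litres (under)
Q4 2023–Q3 2024: 12,800 litres + 47,900 litres + 4,300 litres + 28,800 litres = 93,800 litres (under)
Q1 2024–Q4 2024: 47,900 litres + 4,300 litres + 28,800 litres + 129,100 litres = 210,100 litres (under)
0 windows exceed the threshold.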